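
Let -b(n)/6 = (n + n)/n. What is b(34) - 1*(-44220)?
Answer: 44208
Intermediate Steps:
b(n) = -12 (b(n) = -6*(n + n)/n = -6*2*n/n = -6*2 = -12)
b(34) - 1*(-44220) = -12 - 1*(-44220) = -12 + 44220 = 44208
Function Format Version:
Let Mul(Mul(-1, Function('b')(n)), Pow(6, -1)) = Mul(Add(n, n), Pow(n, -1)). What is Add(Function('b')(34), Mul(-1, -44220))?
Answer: 44208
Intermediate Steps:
Function('b')(n) = -12 (Function('b')(n) = Mul(-6, Mul(Add(n, n), Pow(n, -1))) = Mul(-6, Mul(Mul(2, n), Pow(n, -1))) = Mul(-6, 2) = -12)
Add(Function('b')(34), Mul(-1, -44220)) = Add(-12, Mul(-1, -44220)) = Add(-12, 44220) = 44208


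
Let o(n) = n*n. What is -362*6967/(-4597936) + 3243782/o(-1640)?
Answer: 678063077261/386456520800 ≈ 1.7546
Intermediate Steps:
o(n) = n²
-362*6967/(-4597936) + 3243782/o(-1640) = -362*6967/(-4597936) + 3243782/((-1640)²) = -2522054*(-1/4597936) + 3243782/2689600 = 1261027/2298968 + 3243782*(1/2689600) = 1261027/2298968 + 1621891/1344800 = 678063077261/386456520800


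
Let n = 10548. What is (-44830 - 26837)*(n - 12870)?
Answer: 166410774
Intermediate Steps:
(-44830 - 26837)*(n - 12870) = (-44830 - 26837)*(10548 - 12870) = -71667*(-2322) = 166410774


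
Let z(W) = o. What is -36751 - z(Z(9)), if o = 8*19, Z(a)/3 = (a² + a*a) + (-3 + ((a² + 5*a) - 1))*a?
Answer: -36903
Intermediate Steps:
Z(a) = 6*a² + 3*a*(-4 + a² + 5*a) (Z(a) = 3*((a² + a*a) + (-3 + ((a² + 5*a) - 1))*a) = 3*((a² + a²) + (-3 + (-1 + a² + 5*a))*a) = 3*(2*a² + (-4 + a² + 5*a)*a) = 3*(2*a² + a*(-4 + a² + 5*a)) = 6*a² + 3*a*(-4 + a² + 5*a))
o = 152
z(W) = 152
-36751 - z(Z(9)) = -36751 - 1*152 = -36751 - 152 = -36903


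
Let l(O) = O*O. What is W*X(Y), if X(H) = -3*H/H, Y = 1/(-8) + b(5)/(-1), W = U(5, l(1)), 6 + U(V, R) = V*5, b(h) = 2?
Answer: -57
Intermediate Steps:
l(O) = O²
U(V, R) = -6 + 5*V (U(V, R) = -6 + V*5 = -6 + 5*V)
W = 19 (W = -6 + 5*5 = -6 + 25 = 19)
Y = -17/8 (Y = 1/(-8) + 2/(-1) = 1*(-⅛) + 2*(-1) = -⅛ - 2 = -17/8 ≈ -2.1250)
X(H) = -3 (X(H) = -3*1 = -3)
W*X(Y) = 19*(-3) = -57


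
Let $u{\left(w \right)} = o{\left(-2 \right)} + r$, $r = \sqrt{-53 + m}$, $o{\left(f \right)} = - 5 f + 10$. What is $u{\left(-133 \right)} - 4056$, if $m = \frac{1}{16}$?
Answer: $-4036 + \frac{11 i \sqrt{7}}{4} \approx -4036.0 + 7.2758 i$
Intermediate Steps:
$m = \frac{1}{16} \approx 0.0625$
$o{\left(f \right)} = 10 - 5 f$
$r = \frac{11 i \sqrt{7}}{4}$ ($r = \sqrt{-53 + \frac{1}{16}} = \sqrt{- \frac{847}{16}} = \frac{11 i \sqrt{7}}{4} \approx 7.2758 i$)
$u{\left(w \right)} = 20 + \frac{11 i \sqrt{7}}{4}$ ($u{\left(w \right)} = \left(10 - -10\right) + \frac{11 i \sqrt{7}}{4} = \left(10 + 10\right) + \frac{11 i \sqrt{7}}{4} = 20 + \frac{11 i \sqrt{7}}{4}$)
$u{\left(-133 \right)} - 4056 = \left(20 + \frac{11 i \sqrt{7}}{4}\right) - 4056 = -4036 + \frac{11 i \sqrt{7}}{4}$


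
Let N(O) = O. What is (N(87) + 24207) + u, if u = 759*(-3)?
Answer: 22017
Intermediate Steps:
u = -2277
(N(87) + 24207) + u = (87 + 24207) - 2277 = 24294 - 2277 = 22017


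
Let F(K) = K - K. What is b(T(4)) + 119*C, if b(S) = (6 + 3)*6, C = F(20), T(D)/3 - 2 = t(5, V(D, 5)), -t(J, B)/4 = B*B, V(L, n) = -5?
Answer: 54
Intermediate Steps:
t(J, B) = -4*B**2 (t(J, B) = -4*B*B = -4*B**2)
F(K) = 0
T(D) = -294 (T(D) = 6 + 3*(-4*(-5)**2) = 6 + 3*(-4*25) = 6 + 3*(-100) = 6 - 300 = -294)
C = 0
b(S) = 54 (b(S) = 9*6 = 54)
b(T(4)) + 119*C = 54 + 119*0 = 54 + 0 = 54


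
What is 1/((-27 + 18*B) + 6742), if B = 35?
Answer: 1/7345 ≈ 0.00013615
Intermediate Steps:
1/((-27 + 18*B) + 6742) = 1/((-27 + 18*35) + 6742) = 1/((-27 + 630) + 6742) = 1/(603 + 6742) = 1/7345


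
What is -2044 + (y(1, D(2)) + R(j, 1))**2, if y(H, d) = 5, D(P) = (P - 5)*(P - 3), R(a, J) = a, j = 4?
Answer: -1963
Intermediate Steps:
D(P) = (-5 + P)*(-3 + P)
-2044 + (y(1, D(2)) + R(j, 1))**2 = -2044 + (5 + 4)**2 = -2044 + 9**2 = -2044 + 81 = -1963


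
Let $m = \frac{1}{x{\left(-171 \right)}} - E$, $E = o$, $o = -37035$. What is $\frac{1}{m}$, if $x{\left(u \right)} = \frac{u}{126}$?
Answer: $\frac{19}{703651} \approx 2.7002 \cdot 10^{-5}$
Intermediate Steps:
$x{\left(u \right)} = \frac{u}{126}$ ($x{\left(u \right)} = u \frac{1}{126} = \frac{u}{126}$)
$E = -37035$
$m = \frac{703651}{19}$ ($m = \frac{1}{\frac{1}{126} \left(-171\right)} - -37035 = \frac{1}{- \frac{19}{14}} + 37035 = - \frac{14}{19} + 37035 = \frac{703651}{19} \approx 37034.0$)
$\frac{1}{m} = \frac{1}{\frac{703651}{19}} = \frac{19}{703651}$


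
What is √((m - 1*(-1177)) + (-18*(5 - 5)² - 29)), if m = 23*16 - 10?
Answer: √1506 ≈ 38.807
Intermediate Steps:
m = 358 (m = 368 - 10 = 358)
√((m - 1*(-1177)) + (-18*(5 - 5)² - 29)) = √((358 - 1*(-1177)) + (-18*(5 - 5)² - 29)) = √((358 + 1177) + (-18*0² - 29)) = √(1535 + (-18*0 - 29)) = √(1535 + (0 - 29)) = √(1535 - 29) = √1506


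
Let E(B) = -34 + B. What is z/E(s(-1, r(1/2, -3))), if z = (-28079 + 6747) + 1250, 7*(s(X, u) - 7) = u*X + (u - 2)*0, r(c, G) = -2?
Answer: 140574/187 ≈ 751.73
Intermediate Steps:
s(X, u) = 7 + X*u/7 (s(X, u) = 7 + (u*X + (u - 2)*0)/7 = 7 + (X*u + (-2 + u)*0)/7 = 7 + (X*u + 0)/7 = 7 + (X*u)/7 = 7 + X*u/7)
z = -20082 (z = -21332 + 1250 = -20082)
z/E(s(-1, r(1/2, -3))) = -20082/(-34 + (7 + (⅐)*(-1)*(-2))) = -20082/(-34 + (7 + 2/7)) = -20082/(-34 + 51/7) = -20082/(-187/7) = -20082*(-7/187) = 140574/187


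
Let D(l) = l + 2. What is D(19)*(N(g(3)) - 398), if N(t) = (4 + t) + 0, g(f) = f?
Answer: -8211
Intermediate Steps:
D(l) = 2 + l
N(t) = 4 + t
D(19)*(N(g(3)) - 398) = (2 + 19)*((4 + 3) - 398) = 21*(7 - 398) = 21*(-391) = -8211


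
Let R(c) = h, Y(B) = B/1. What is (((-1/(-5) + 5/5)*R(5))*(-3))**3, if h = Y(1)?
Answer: -5832/125 ≈ -46.656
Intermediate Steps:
Y(B) = B (Y(B) = B*1 = B)
h = 1
R(c) = 1
(((-1/(-5) + 5/5)*R(5))*(-3))**3 = (((-1/(-5) + 5/5)*1)*(-3))**3 = (((-1*(-1/5) + 5*(1/5))*1)*(-3))**3 = (((1/5 + 1)*1)*(-3))**3 = (((6/5)*1)*(-3))**3 = ((6/5)*(-3))**3 = (-18/5)**3 = -5832/125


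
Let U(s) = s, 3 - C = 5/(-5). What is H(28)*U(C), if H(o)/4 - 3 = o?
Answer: 496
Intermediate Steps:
C = 4 (C = 3 - 5/(-5) = 3 - 5*(-1)/5 = 3 - 1*(-1) = 3 + 1 = 4)
H(o) = 12 + 4*o
H(28)*U(C) = (12 + 4*28)*4 = (12 + 112)*4 = 124*4 = 496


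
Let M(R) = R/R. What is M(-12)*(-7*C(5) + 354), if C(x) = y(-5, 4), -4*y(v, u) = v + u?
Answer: 1409/4 ≈ 352.25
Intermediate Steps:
y(v, u) = -u/4 - v/4 (y(v, u) = -(v + u)/4 = -(u + v)/4 = -u/4 - v/4)
C(x) = ¼ (C(x) = -¼*4 - ¼*(-5) = -1 + 5/4 = ¼)
M(R) = 1
M(-12)*(-7*C(5) + 354) = 1*(-7*¼ + 354) = 1*(-7/4 + 354) = 1*(1409/4) = 1409/4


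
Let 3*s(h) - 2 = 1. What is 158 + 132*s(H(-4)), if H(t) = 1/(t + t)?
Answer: 290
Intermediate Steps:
H(t) = 1/(2*t)
s(h) = 1 (s(h) = ⅔ + (⅓)*1 = ⅔ + ⅓ = 1)
158 + 132*s(H(-4)) = 158 + 132*1 = 158 + 132 = 290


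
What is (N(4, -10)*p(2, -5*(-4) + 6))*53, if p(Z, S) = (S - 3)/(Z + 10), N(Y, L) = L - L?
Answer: 0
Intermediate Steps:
N(Y, L) = 0
p(Z, S) = (-3 + S)/(10 + Z)
(N(4, -10)*p(2, -5*(-4) + 6))*53 = (0*((-3 + (-5*(-4) + 6))/(10 + 2)))*53 = (0*((-3 + (20 + 6))/12))*53 = (0*((-3 + 26)/12))*53 = (0*((1/12)*23))*53 = (0*(23/12))*53 = 0*53 = 0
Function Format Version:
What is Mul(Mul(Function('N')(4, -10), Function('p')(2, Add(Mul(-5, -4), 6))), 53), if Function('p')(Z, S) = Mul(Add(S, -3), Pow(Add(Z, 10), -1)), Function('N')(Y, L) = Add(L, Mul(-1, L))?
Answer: 0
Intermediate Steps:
Function('N')(Y, L) = 0
Function('p')(Z, S) = Mul(Pow(Add(10, Z), -1), Add(-3, S)) (Function('p')(Z, S) = Mul(Add(-3, S), Pow(Add(10, Z), -1)) = Mul(Pow(Add(10, Z), -1), Add(-3, S)))
Mul(Mul(Function('N')(4, -10), Function('p')(2, Add(Mul(-5, -4), 6))), 53) = Mul(Mul(0, Mul(Pow(Add(10, 2), -1), Add(-3, Add(Mul(-5, -4), 6)))), 53) = Mul(Mul(0, Mul(Pow(12, -1), Add(-3, Add(20, 6)))), 53) = Mul(Mul(0, Mul(Rational(1, 12), Add(-3, 26))), 53) = Mul(Mul(0, Mul(Rational(1, 12), 23)), 53) = Mul(Mul(0, Rational(23, 12)), 53) = Mul(0, 53) = 0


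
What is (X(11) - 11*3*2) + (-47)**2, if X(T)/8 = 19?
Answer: 2295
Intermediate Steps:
X(T) = 152 (X(T) = 8*19 = 152)
(X(11) - 11*3*2) + (-47)**2 = (152 - 11*3*2) + (-47)**2 = (152 - 33*2) + 2209 = (152 - 66) + 2209 = 86 + 2209 = 2295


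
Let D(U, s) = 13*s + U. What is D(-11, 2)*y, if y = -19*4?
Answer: -1140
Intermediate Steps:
y = -76
D(U, s) = U + 13*s
D(-11, 2)*y = (-11 + 13*2)*(-76) = (-11 + 26)*(-76) = 15*(-76) = -1140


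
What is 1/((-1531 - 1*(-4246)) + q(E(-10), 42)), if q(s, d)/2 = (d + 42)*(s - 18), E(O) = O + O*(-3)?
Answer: 1/3051 ≈ 0.00032776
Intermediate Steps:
E(O) = -2*O (E(O) = O - 3*O = -2*O)
q(s, d) = 2*(-18 + s)*(42 + d) (q(s, d) = 2*((d + 42)*(s - 18)) = 2*((42 + d)*(-18 + s)) = 2*((-18 + s)*(42 + d)) = 2*(-18 + s)*(42 + d))
1/((-1531 - 1*(-4246)) + q(E(-10), 42)) = 1/((-1531 - 1*(-4246)) + (-1512 - 36*42 + 84*(-2*(-10)) + 2*42*(-2*(-10)))) = 1/((-1531 + 4246) + (-1512 - 1512 + 84*20 + 2*42*20)) = 1/(2715 + (-1512 - 1512 + 1680 + 1680)) = 1/(2715 + 336) = 1/3051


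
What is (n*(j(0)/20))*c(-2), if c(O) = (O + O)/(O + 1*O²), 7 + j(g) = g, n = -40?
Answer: -28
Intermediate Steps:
j(g) = -7 + g
c(O) = 2*O/(O + O²) (c(O) = (2*O)/(O + O²) = 2*O/(O + O²))
(n*(j(0)/20))*c(-2) = (-40*(-7 + 0)/20)*(2/(1 - 2)) = (-(-280)/20)*(2/(-1)) = (-40*(-7/20))*(2*(-1)) = 14*(-2) = -28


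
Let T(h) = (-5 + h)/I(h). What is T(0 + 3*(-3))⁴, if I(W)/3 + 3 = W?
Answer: 2401/104976 ≈ 0.022872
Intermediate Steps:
I(W) = -9 + 3*W
T(h) = (-5 + h)/(-9 + 3*h)
T(0 + 3*(-3))⁴ = ((-5 + (0 + 3*(-3)))/(3*(-3 + (0 + 3*(-3)))))⁴ = ((-5 + (0 - 9))/(3*(-3 + (0 - 9))))⁴ = ((-5 - 9)/(3*(-3 - 9)))⁴ = ((⅓)*(-14)/(-12))⁴ = ((⅓)*(-1/12)*(-14))⁴ = (7/18)⁴ = 2401/104976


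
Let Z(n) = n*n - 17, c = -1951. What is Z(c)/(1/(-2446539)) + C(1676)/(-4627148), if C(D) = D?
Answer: -10772540653606472531/1156787 ≈ -9.3125e+12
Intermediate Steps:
Z(n) = -17 + n² (Z(n) = n² - 17 = -17 + n²)
Z(c)/(1/(-2446539)) + C(1676)/(-4627148) = (-17 + (-1951)²)/(1/(-2446539)) + 1676/(-4627148) = (-17 + 3806401)/(-1/2446539) + 1676*(-1/4627148) = 3806384*(-2446539) - 419/1156787 = -9312466904976 - 419/1156787 = -10772540653606472531/1156787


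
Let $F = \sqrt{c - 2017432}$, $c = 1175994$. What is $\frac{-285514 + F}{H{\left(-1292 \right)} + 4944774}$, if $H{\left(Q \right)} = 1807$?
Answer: $- \frac{285514}{4946581} + \frac{i \sqrt{841438}}{4946581} \approx -0.057719 + 0.00018544 i$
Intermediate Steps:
$F = i \sqrt{841438}$ ($F = \sqrt{1175994 - 2017432} = \sqrt{-841438} = i \sqrt{841438} \approx 917.3 i$)
$\frac{-285514 + F}{H{\left(-1292 \right)} + 4944774} = \frac{-285514 + i \sqrt{841438}}{1807 + 4944774} = \frac{-285514 + i \sqrt{841438}}{4946581} = \left(-285514 + i \sqrt{841438}\right) \frac{1}{4946581} = - \frac{285514}{4946581} + \frac{i \sqrt{841438}}{4946581}$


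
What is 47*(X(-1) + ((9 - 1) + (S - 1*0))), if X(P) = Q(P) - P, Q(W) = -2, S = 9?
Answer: 752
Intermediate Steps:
X(P) = -2 - P
47*(X(-1) + ((9 - 1) + (S - 1*0))) = 47*((-2 - 1*(-1)) + ((9 - 1) + (9 - 1*0))) = 47*((-2 + 1) + (8 + (9 + 0))) = 47*(-1 + (8 + 9)) = 47*(-1 + 17) = 47*16 = 752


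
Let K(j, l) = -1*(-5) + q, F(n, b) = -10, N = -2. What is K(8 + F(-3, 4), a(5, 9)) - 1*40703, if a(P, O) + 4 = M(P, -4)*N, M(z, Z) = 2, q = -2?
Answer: -40700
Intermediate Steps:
a(P, O) = -8 (a(P, O) = -4 + 2*(-2) = -4 - 4 = -8)
K(j, l) = 3 (K(j, l) = -1*(-5) - 2 = 5 - 2 = 3)
K(8 + F(-3, 4), a(5, 9)) - 1*40703 = 3 - 1*40703 = 3 - 40703 = -40700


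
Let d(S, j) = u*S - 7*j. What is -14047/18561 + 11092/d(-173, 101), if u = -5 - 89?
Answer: -1402497/32079595 ≈ -0.043719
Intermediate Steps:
u = -94
d(S, j) = -94*S - 7*j
-14047/18561 + 11092/d(-173, 101) = -14047/18561 + 11092/(-94*(-173) - 7*101) = -14047*1/18561 + 11092/(16262 - 707) = -14047/18561 + 11092/15555 = -1402497/32079595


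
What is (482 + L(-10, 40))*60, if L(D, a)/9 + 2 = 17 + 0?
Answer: 37020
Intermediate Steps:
L(D, a) = 135 (L(D, a) = -18 + 9*(17 + 0) = -18 + 9*17 = -18 + 153 = 135)
(482 + L(-10, 40))*60 = (482 + 135)*60 = 617*60 = 37020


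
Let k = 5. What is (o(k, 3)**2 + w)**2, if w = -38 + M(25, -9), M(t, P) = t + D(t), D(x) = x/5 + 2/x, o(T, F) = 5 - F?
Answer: 9604/625 ≈ 15.366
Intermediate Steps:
D(x) = 2/x + x/5 (D(x) = x*(1/5) + 2/x = x/5 + 2/x = 2/x + x/5)
M(t, P) = 2/t + 6*t/5 (M(t, P) = t + (2/t + t/5) = 2/t + 6*t/5)
w = -198/25 (w = -38 + (2/25 + (6/5)*25) = -38 + (2*(1/25) + 30) = -38 + (2/25 + 30) = -38 + 752/25 = -198/25 ≈ -7.9200)
(o(k, 3)**2 + w)**2 = ((5 - 1*3)**2 - 198/25)**2 = ((5 - 3)**2 - 198/25)**2 = (2**2 - 198/25)**2 = (4 - 198/25)**2 = (-98/25)**2 = 9604/625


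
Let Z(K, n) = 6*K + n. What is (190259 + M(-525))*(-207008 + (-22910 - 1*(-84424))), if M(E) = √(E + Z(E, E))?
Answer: -27681542946 - 1454940*I*√42 ≈ -2.7682e+10 - 9.4291e+6*I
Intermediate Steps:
Z(K, n) = n + 6*K
M(E) = 2*√2*√E (M(E) = √(E + (E + 6*E)) = √(E + 7*E) = √(8*E) = 2*√2*√E)
(190259 + M(-525))*(-207008 + (-22910 - 1*(-84424))) = (190259 + 2*√2*√(-525))*(-207008 + (-22910 - 1*(-84424))) = (190259 + 2*√2*(5*I*√21))*(-207008 + (-22910 + 84424)) = (190259 + 10*I*√42)*(-207008 + 61514) = (190259 + 10*I*√42)*(-145494) = -27681542946 - 1454940*I*√42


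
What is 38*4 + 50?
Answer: 202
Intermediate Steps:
38*4 + 50 = 152 + 50 = 202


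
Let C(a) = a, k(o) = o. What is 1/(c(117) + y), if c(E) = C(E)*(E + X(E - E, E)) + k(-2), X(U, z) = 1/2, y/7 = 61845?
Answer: 2/893321 ≈ 2.2388e-6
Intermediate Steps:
y = 432915 (y = 7*61845 = 432915)
X(U, z) = ½ (X(U, z) = 1*(½) = ½)
c(E) = -2 + E*(½ + E) (c(E) = E*(E + ½) - 2 = E*(½ + E) - 2 = -2 + E*(½ + E))
1/(c(117) + y) = 1/((-2 + 117² + (½)*117) + 432915) = 1/((-2 + 13689 + 117/2) + 432915) = 1/(27491/2 + 432915) = 1/(893321/2) = 2/893321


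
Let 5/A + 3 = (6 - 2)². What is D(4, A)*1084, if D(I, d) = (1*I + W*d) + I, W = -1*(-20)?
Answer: 221136/13 ≈ 17010.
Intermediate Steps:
W = 20
A = 5/13 (A = 5/(-3 + (6 - 2)²) = 5/(-3 + 4²) = 5/(-3 + 16) = 5/13 ≈ 0.38462)
D(I, d) = 2*I + 20*d (D(I, d) = (1*I + 20*d) + I = (I + 20*d) + I = 2*I + 20*d)
D(4, A)*1084 = (2*4 + 20*(5/13))*1084 = (8 + 100/13)*1084 = (204/13)*1084 = 221136/13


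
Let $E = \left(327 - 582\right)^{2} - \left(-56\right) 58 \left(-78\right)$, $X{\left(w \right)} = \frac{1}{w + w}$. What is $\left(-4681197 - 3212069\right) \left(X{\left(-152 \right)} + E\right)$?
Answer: $\frac{225940701844441}{152} \approx 1.4865 \cdot 10^{12}$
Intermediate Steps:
$X{\left(w \right)} = \frac{1}{2 w}$
$E = -188319$ ($E = \left(-255\right)^{2} - \left(-3248\right) \left(-78\right) = 65025 - 253344 = -188319$)
$\left(-4681197 - 3212069\right) \left(X{\left(-152 \right)} + E\right) = \left(-4681197 - 3212069\right) \left(\frac{1}{2 \left(-152\right)} - 188319\right) = - 7893266 \left(\frac{1}{2} \left(- \frac{1}{152}\right) - 188319\right) = - 7893266 \left(- \frac{1}{304} - 188319\right) = \left(-7893266\right) \left(- \frac{57248977}{304}\right) = \frac{225940701844441}{152}$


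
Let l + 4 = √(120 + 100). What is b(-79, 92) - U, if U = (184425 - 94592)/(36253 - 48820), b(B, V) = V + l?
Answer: 1195729/12567 + 2*√55 ≈ 109.98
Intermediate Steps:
l = -4 + 2*√55 (l = -4 + √(120 + 100) = -4 + √220 = -4 + 2*√55 ≈ 10.832)
b(B, V) = -4 + V + 2*√55 (b(B, V) = V + (-4 + 2*√55) = -4 + V + 2*√55)
U = -89833/12567 (U = 89833/(-12567) = 89833*(-1/12567) = -89833/12567 ≈ -7.1483)
b(-79, 92) - U = (-4 + 92 + 2*√55) - 1*(-89833/12567) = (88 + 2*√55) + 89833/12567 = 1195729/12567 + 2*√55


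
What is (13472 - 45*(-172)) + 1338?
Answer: 22550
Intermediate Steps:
(13472 - 45*(-172)) + 1338 = (13472 + 7740) + 1338 = 21212 + 1338 = 22550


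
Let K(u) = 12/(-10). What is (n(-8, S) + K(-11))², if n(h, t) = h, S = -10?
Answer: 2116/25 ≈ 84.640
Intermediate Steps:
K(u) = -6/5 (K(u) = 12*(-⅒) = -6/5)
(n(-8, S) + K(-11))² = (-8 - 6/5)² = (-46/5)² = 2116/25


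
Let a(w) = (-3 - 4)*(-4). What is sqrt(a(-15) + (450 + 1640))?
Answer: sqrt(2118) ≈ 46.022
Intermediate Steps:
a(w) = 28 (a(w) = -7*(-4) = 28)
sqrt(a(-15) + (450 + 1640)) = sqrt(28 + (450 + 1640)) = sqrt(28 + 2090) = sqrt(2118)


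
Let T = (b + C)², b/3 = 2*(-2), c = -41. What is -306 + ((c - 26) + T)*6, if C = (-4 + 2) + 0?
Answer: 468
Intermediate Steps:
b = -12 (b = 3*(2*(-2)) = 3*(-4) = -12)
C = -2 (C = -2 + 0 = -2)
T = 196 (T = (-12 - 2)² = (-14)² = 196)
-306 + ((c - 26) + T)*6 = -306 + ((-41 - 26) + 196)*6 = -306 + (-67 + 196)*6 = -306 + 129*6 = -306 + 774 = 468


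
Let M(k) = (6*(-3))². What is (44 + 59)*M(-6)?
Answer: 33372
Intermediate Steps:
M(k) = 324 (M(k) = (-18)² = 324)
(44 + 59)*M(-6) = (44 + 59)*324 = 103*324 = 33372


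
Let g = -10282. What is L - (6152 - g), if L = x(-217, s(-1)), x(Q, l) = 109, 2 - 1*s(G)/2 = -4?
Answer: -16325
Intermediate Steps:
s(G) = 12 (s(G) = 4 - 2*(-4) = 4 + 8 = 12)
L = 109
L - (6152 - g) = 109 - (6152 - 1*(-10282)) = 109 - (6152 + 10282) = 109 - 1*16434 = 109 - 16434 = -16325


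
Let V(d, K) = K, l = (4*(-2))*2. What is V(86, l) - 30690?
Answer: -30706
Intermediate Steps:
l = -16 (l = -8*2 = -16)
V(86, l) - 30690 = -16 - 30690 = -30706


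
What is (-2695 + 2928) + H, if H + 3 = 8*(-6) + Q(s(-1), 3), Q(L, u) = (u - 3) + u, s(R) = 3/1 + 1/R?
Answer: 185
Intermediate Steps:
s(R) = 3 + 1/R (s(R) = 3*1 + 1/R = 3 + 1/R)
Q(L, u) = -3 + 2*u (Q(L, u) = (-3 + u) + u = -3 + 2*u)
H = -48 (H = -3 + (8*(-6) + (-3 + 2*3)) = -3 + (-48 + (-3 + 6)) = -3 + (-48 + 3) = -3 - 45 = -48)
(-2695 + 2928) + H = (-2695 + 2928) - 48 = 233 - 48 = 185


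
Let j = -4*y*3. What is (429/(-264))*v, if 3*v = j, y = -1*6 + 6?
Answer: 0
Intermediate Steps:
y = 0 (y = -6 + 6 = 0)
j = 0 (j = -4*0*3 = 0*3 = 0)
v = 0 (v = (⅓)*0 = 0)
(429/(-264))*v = (429/(-264))*0 = (429*(-1/264))*0 = -13/8*0 = 0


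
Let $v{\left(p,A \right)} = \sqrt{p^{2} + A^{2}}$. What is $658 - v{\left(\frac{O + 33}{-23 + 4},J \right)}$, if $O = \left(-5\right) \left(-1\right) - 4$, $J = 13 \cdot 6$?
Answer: $658 - \frac{2 \sqrt{549370}}{19} \approx 579.98$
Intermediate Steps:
$J = 78$
$O = 1$ ($O = 5 - 4 = 1$)
$v{\left(p,A \right)} = \sqrt{A^{2} + p^{2}}$
$658 - v{\left(\frac{O + 33}{-23 + 4},J \right)} = 658 - \sqrt{78^{2} + \left(\frac{1 + 33}{-23 + 4}\right)^{2}} = 658 - \sqrt{6084 + \left(\frac{34}{-19}\right)^{2}} = 658 - \sqrt{6084 + \left(34 \left(- \frac{1}{19}\right)\right)^{2}} = 658 - \sqrt{6084 + \left(- \frac{34}{19}\right)^{2}} = 658 - \sqrt{6084 + \frac{1156}{361}} = 658 - \sqrt{\frac{2197480}{361}} = 658 - \frac{2 \sqrt{549370}}{19}$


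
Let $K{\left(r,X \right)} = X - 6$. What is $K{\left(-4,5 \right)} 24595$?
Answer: $-24595$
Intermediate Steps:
$K{\left(r,X \right)} = -6 + X$ ($K{\left(r,X \right)} = X - 6 = -6 + X$)
$K{\left(-4,5 \right)} 24595 = \left(-6 + 5\right) 24595 = \left(-1\right) 24595 = -24595$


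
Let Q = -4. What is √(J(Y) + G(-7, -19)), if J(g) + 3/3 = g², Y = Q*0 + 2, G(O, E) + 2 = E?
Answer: 3*I*√2 ≈ 4.2426*I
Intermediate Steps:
G(O, E) = -2 + E
Y = 2 (Y = -4*0 + 2 = 0 + 2 = 2)
J(g) = -1 + g²
√(J(Y) + G(-7, -19)) = √((-1 + 2²) + (-2 - 19)) = √((-1 + 4) - 21) = √(3 - 21) = √(-18) = 3*I*√2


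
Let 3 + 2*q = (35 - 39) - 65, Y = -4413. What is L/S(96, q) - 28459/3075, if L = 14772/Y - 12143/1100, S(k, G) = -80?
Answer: -144495138661/15922104000 ≈ -9.0751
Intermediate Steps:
q = -36 (q = -3/2 + ((35 - 39) - 65)/2 = -3/2 + (-4 - 65)/2 = -3/2 + (½)*(-69) = -3/2 - 69/2 = -36)
L = -23278753/1618100 (L = 14772/(-4413) - 12143/1100 = 14772*(-1/4413) - 12143*1/1100 = -4924/1471 - 12143/1100 = -23278753/1618100 ≈ -14.386)
L/S(96, q) - 28459/3075 = -23278753/1618100/(-80) - 28459/3075 = -23278753/1618100*(-1/80) - 28459*1/3075 = 23278753/129448000 - 28459/3075 = -144495138661/15922104000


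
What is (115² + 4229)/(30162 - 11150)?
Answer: 8727/9506 ≈ 0.91805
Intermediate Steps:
(115² + 4229)/(30162 - 11150) = (13225 + 4229)/19012 = 17454*(1/19012) = 8727/9506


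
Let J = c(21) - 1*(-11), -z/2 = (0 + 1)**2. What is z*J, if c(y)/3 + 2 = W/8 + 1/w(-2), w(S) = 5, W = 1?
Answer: -239/20 ≈ -11.950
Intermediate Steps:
z = -2 (z = -2*(0 + 1)**2 = -2*1**2 = -2*1 = -2)
c(y) = -201/40 (c(y) = -6 + 3*(1/8 + 1/5) = -6 + 3*(13/40) = -6 + 39/40 = -201/40)
J = 239/40 (J = -201/40 - 1*(-11) = -201/40 + 11 = 239/40 ≈ 5.9750)
z*J = -2*239/40 = -239/20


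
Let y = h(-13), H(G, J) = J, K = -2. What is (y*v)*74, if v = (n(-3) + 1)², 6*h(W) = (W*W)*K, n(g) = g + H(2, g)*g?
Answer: -612794/3 ≈ -2.0426e+5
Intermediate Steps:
n(g) = g + g² (n(g) = g + g*g = g + g²)
h(W) = -W²/3 (h(W) = ((W*W)*(-2))/6 = (W²*(-2))/6 = (-2*W²)/6 = -W²/3)
y = -169/3 (y = -⅓*(-13)² = -⅓*169 = -169/3 ≈ -56.333)
v = 49 (v = (-3*(1 - 3) + 1)² = (-3*(-2) + 1)² = (6 + 1)² = 7² = 49)
(y*v)*74 = -169/3*49*74 = -8281/3*74 = -612794/3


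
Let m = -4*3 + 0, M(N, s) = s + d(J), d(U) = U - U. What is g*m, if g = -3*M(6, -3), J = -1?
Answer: -108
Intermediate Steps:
d(U) = 0
M(N, s) = s (M(N, s) = s + 0 = s)
m = -12 (m = -12 + 0 = -12)
g = 9 (g = -3*(-3) = 9)
g*m = 9*(-12) = -108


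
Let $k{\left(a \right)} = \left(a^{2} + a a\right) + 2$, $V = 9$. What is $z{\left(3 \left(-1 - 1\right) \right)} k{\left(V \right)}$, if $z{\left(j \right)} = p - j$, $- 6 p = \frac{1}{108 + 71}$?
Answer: $\frac{528326}{537} \approx 983.85$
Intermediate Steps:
$p = - \frac{1}{1074}$ ($p = - \frac{1}{6 \left(108 + 71\right)} = - \frac{1}{6 \cdot 179} = \left(- \frac{1}{6}\right) \frac{1}{179} = - \frac{1}{1074} \approx -0.0009311$)
$k{\left(a \right)} = 2 + 2 a^{2}$ ($k{\left(a \right)} = \left(a^{2} + a^{2}\right) + 2 = 2 a^{2} + 2 = 2 + 2 a^{2}$)
$z{\left(j \right)} = - \frac{1}{1074} - j$
$z{\left(3 \left(-1 - 1\right) \right)} k{\left(V \right)} = \left(- \frac{1}{1074} - 3 \left(-1 - 1\right)\right) \left(2 + 2 \cdot 9^{2}\right) = \left(- \frac{1}{1074} - 3 \left(-2\right)\right) \left(2 + 2 \cdot 81\right) = \left(- \frac{1}{1074} - -6\right) \left(2 + 162\right) = \left(- \frac{1}{1074} + 6\right) 164 = \frac{6443}{1074} \cdot 164 = \frac{528326}{537}$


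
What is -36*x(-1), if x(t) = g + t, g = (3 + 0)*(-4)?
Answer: 468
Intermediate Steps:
g = -12 (g = 3*(-4) = -12)
x(t) = -12 + t
-36*x(-1) = -36*(-12 - 1) = -36*(-13) = 468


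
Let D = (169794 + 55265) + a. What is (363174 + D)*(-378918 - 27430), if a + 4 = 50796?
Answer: -259666530700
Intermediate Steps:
a = 50792 (a = -4 + 50796 = 50792)
D = 275851 (D = (169794 + 55265) + 50792 = 225059 + 50792 = 275851)
(363174 + D)*(-378918 - 27430) = (363174 + 275851)*(-378918 - 27430) = 639025*(-406348) = -259666530700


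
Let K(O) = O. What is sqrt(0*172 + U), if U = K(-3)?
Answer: I*sqrt(3) ≈ 1.732*I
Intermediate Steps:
U = -3
sqrt(0*172 + U) = sqrt(0*172 - 3) = sqrt(0 - 3) = sqrt(-3) = I*sqrt(3)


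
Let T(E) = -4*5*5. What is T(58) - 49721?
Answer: -49821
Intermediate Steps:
T(E) = -100 (T(E) = -20*5 = -100)
T(58) - 49721 = -100 - 49721 = -49821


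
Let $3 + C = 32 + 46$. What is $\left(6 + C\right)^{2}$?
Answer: $6561$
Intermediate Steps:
$C = 75$ ($C = -3 + \left(32 + 46\right) = -3 + 78 = 75$)
$\left(6 + C\right)^{2} = \left(6 + 75\right)^{2} = 81^{2} = 6561$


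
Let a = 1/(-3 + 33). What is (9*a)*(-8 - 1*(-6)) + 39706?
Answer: 198527/5 ≈ 39705.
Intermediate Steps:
a = 1/30 ≈ 0.033333
(9*a)*(-8 - 1*(-6)) + 39706 = (9*(1/30))*(-8 - 1*(-6)) + 39706 = 3*(-8 + 6)/10 + 39706 = (3/10)*(-2) + 39706 = -⅗ + 39706 = 198527/5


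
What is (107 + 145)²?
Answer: 63504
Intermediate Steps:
(107 + 145)² = 252² = 63504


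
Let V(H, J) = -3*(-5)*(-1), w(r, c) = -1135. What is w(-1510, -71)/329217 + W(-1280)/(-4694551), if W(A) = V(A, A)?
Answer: -5323377130/1545525996567 ≈ -0.0034444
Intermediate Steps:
V(H, J) = -15 (V(H, J) = 15*(-1) = -15)
W(A) = -15
w(-1510, -71)/329217 + W(-1280)/(-4694551) = -1135/329217 - 15/(-4694551) = -1135*1/329217 - 15*(-1/4694551) = -1135/329217 + 15/4694551 = -5323377130/1545525996567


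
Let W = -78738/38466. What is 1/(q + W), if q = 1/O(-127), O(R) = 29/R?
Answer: -185919/1194764 ≈ -0.15561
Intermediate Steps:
W = -13123/6411 (W = -78738*1/38466 = -13123/6411 ≈ -2.0470)
q = -127/29 (q = 1/(29/(-127)) = 1/(29*(-1/127)) = 1/(-29/127) = -127/29 ≈ -4.3793)
1/(q + W) = 1/(-127/29 - 13123/6411) = 1/(-1194764/185919) = -185919/1194764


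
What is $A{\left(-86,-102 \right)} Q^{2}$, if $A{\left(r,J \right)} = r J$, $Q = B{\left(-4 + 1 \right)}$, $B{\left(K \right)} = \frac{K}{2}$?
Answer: $19737$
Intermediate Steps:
$B{\left(K \right)} = \frac{K}{2}$ ($B{\left(K \right)} = K \frac{1}{2} = \frac{K}{2}$)
$Q = - \frac{3}{2}$ ($Q = \frac{-4 + 1}{2} = \frac{1}{2} \left(-3\right) = - \frac{3}{2} \approx -1.5$)
$A{\left(r,J \right)} = J r$
$A{\left(-86,-102 \right)} Q^{2} = \left(-102\right) \left(-86\right) \left(- \frac{3}{2}\right)^{2} = 8772 \cdot \frac{9}{4} = 19737$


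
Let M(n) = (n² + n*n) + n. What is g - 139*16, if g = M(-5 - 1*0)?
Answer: -2179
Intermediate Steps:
M(n) = n + 2*n² (M(n) = (n² + n²) + n = 2*n² + n = n + 2*n²)
g = 45 (g = (-5 - 1*0)*(1 + 2*(-5 - 1*0)) = (-5 + 0)*(1 + 2*(-5 + 0)) = -5*(1 + 2*(-5)) = -5*(1 - 10) = -5*(-9) = 45)
g - 139*16 = 45 - 139*16 = 45 - 2224 = -2179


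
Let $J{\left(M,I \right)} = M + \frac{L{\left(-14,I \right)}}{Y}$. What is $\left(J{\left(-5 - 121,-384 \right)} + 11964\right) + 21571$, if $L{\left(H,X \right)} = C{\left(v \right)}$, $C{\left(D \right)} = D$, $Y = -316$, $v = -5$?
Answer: $\frac{10557249}{316} \approx 33409.0$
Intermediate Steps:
$L{\left(H,X \right)} = -5$
$J{\left(M,I \right)} = \frac{5}{316} + M$ ($J{\left(M,I \right)} = M - \frac{5}{-316} = M - - \frac{5}{316} = M + \frac{5}{316} = \frac{5}{316} + M$)
$\left(J{\left(-5 - 121,-384 \right)} + 11964\right) + 21571 = \left(\left(\frac{5}{316} - 126\right) + 11964\right) + 21571 = \left(- \frac{39811}{316} + 11964\right) + 21571 = \frac{3740813}{316} + 21571 = \frac{10557249}{316}$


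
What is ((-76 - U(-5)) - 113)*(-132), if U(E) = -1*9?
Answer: 23760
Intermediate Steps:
U(E) = -9
((-76 - U(-5)) - 113)*(-132) = ((-76 - 1*(-9)) - 113)*(-132) = ((-76 + 9) - 113)*(-132) = (-67 - 113)*(-132) = -180*(-132) = 23760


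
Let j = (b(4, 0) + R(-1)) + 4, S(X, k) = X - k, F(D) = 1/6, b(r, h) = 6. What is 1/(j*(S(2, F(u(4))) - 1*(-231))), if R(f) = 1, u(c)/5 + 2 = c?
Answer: 6/15367 ≈ 0.00039045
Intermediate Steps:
u(c) = -10 + 5*c
F(D) = ⅙
j = 11 (j = (6 + 1) + 4 = 7 + 4 = 11)
1/(j*(S(2, F(u(4))) - 1*(-231))) = 1/(11*((2 - 1*⅙) - 1*(-231))) = 1/(11*((2 - ⅙) + 231)) = 1/(11*(11/6 + 231)) = 1/(11*(1397/6)) = 1/(15367/6) = 6/15367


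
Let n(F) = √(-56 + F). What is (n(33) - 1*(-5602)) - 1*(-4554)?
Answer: 10156 + I*√23 ≈ 10156.0 + 4.7958*I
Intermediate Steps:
(n(33) - 1*(-5602)) - 1*(-4554) = (√(-56 + 33) - 1*(-5602)) - 1*(-4554) = (√(-23) + 5602) + 4554 = (I*√23 + 5602) + 4554 = (5602 + I*√23) + 4554 = 10156 + I*√23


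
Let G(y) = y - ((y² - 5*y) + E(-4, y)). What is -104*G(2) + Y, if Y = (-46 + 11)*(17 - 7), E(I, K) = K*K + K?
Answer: -558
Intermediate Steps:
E(I, K) = K + K² (E(I, K) = K² + K = K + K²)
Y = -350 (Y = -35*10 = -350)
G(y) = -y² + 6*y - y*(1 + y) (G(y) = y - ((y² - 5*y) + y*(1 + y)) = y - (y² - 5*y + y*(1 + y)) = y + (-y² + 5*y - y*(1 + y)) = -y² + 6*y - y*(1 + y))
-104*G(2) + Y = -208*(5 - 2*2) - 350 = -208*(5 - 4) - 350 = -208 - 350 = -558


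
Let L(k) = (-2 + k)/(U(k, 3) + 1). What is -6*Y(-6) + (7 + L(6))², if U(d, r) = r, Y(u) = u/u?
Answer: 58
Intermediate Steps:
Y(u) = 1
L(k) = -½ + k/4 (L(k) = (-2 + k)/(3 + 1) = (-2 + k)/4 = (-2 + k)*(¼) = -½ + k/4)
-6*Y(-6) + (7 + L(6))² = -6*1 + (7 + (-½ + (¼)*6))² = -6 + (7 + (-½ + 3/2))² = -6 + (7 + 1)² = -6 + 8² = -6 + 64 = 58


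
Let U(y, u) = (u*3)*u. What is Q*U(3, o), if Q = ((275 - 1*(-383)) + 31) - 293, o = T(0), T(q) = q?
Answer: 0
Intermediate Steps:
o = 0
U(y, u) = 3*u² (U(y, u) = (3*u)*u = 3*u²)
Q = 396 (Q = ((275 + 383) + 31) - 293 = (658 + 31) - 293 = 689 - 293 = 396)
Q*U(3, o) = 396*(3*0²) = 396*(3*0) = 396*0 = 0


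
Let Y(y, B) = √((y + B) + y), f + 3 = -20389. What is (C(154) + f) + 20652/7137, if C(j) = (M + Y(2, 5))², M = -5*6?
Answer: -46771393/2379 ≈ -19660.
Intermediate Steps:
f = -20392 (f = -3 - 20389 = -20392)
M = -30
Y(y, B) = √(B + 2*y) (Y(y, B) = √((B + y) + y) = √(B + 2*y))
C(j) = 729 (C(j) = (-30 + √(5 + 2*2))² = (-30 + √(5 + 4))² = (-30 + √9)² = (-30 + 3)² = (-27)² = 729)
(C(154) + f) + 20652/7137 = (729 - 20392) + 20652/7137 = -19663 + 20652*(1/7137) = -19663 + 6884/2379 = -46771393/2379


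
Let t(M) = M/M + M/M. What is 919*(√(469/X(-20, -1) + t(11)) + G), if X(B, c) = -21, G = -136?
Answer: -124984 + 919*I*√183/3 ≈ -1.2498e+5 + 4144.0*I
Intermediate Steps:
t(M) = 2 (t(M) = 1 + 1 = 2)
919*(√(469/X(-20, -1) + t(11)) + G) = 919*(√(469/(-21) + 2) - 136) = 919*(√(469*(-1/21) + 2) - 136) = 919*(√(-67/3 + 2) - 136) = 919*(√(-61/3) - 136) = 919*(I*√183/3 - 136) = 919*(-136 + I*√183/3) = -124984 + 919*I*√183/3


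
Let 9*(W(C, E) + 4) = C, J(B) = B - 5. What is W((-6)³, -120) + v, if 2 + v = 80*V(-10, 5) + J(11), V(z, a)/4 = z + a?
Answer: -1624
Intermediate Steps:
J(B) = -5 + B
V(z, a) = 4*a + 4*z (V(z, a) = 4*(z + a) = 4*(a + z) = 4*a + 4*z)
W(C, E) = -4 + C/9
v = -1596 (v = -2 + (80*(4*5 + 4*(-10)) + (-5 + 11)) = -2 + (80*(20 - 40) + 6) = -2 + (80*(-20) + 6) = -2 + (-1600 + 6) = -2 - 1594 = -1596)
W((-6)³, -120) + v = (-4 + (⅑)*(-6)³) - 1596 = (-4 + (⅑)*(-216)) - 1596 = (-4 - 24) - 1596 = -28 - 1596 = -1624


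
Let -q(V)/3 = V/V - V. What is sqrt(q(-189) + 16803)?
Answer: sqrt(16233) ≈ 127.41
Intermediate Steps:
q(V) = -3 + 3*V (q(V) = -3*(V/V - V) = -3*(1 - V) = -3 + 3*V)
sqrt(q(-189) + 16803) = sqrt((-3 + 3*(-189)) + 16803) = sqrt((-3 - 567) + 16803) = sqrt(-570 + 16803) = sqrt(16233)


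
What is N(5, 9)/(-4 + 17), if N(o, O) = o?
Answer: 5/13 ≈ 0.38462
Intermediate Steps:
N(5, 9)/(-4 + 17) = 5/(-4 + 17) = 5/13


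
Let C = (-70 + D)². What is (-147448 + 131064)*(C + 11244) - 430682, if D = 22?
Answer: -222401114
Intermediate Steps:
C = 2304 (C = (-70 + 22)² = (-48)² = 2304)
(-147448 + 131064)*(C + 11244) - 430682 = (-147448 + 131064)*(2304 + 11244) - 430682 = -16384*13548 - 430682 = -221970432 - 430682 = -222401114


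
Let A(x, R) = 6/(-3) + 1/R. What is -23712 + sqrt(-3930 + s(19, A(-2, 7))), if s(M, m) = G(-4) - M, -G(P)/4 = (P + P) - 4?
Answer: -23712 + I*sqrt(3901) ≈ -23712.0 + 62.458*I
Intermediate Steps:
G(P) = 16 - 8*P (G(P) = -4*((P + P) - 4) = -4*(2*P - 4) = -4*(-4 + 2*P) = 16 - 8*P)
A(x, R) = -2 + 1/R (A(x, R) = 6*(-1/3) + 1/R = -2 + 1/R)
s(M, m) = 48 - M (s(M, m) = (16 - 8*(-4)) - M = (16 + 32) - M = 48 - M)
-23712 + sqrt(-3930 + s(19, A(-2, 7))) = -23712 + sqrt(-3930 + (48 - 1*19)) = -23712 + sqrt(-3930 + (48 - 19)) = -23712 + sqrt(-3930 + 29) = -23712 + sqrt(-3901) = -23712 + I*sqrt(3901)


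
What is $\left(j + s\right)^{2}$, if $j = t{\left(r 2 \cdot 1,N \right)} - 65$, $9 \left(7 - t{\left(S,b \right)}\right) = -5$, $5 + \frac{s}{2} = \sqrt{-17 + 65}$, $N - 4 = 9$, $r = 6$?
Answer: $\frac{384001}{81} - \frac{9712 \sqrt{3}}{9} \approx 2871.7$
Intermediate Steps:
$N = 13$ ($N = 4 + 9 = 13$)
$s = -10 + 8 \sqrt{3}$ ($s = -10 + 2 \sqrt{-17 + 65} = -10 + 2 \sqrt{48} = -10 + 2 \cdot 4 \sqrt{3} = -10 + 8 \sqrt{3} \approx 3.8564$)
$t{\left(S,b \right)} = \frac{68}{9}$ ($t{\left(S,b \right)} = 7 - - \frac{5}{9} = 7 + \frac{5}{9} = \frac{68}{9}$)
$j = - \frac{517}{9}$ ($j = \frac{68}{9} - 65 = - \frac{517}{9} \approx -57.444$)
$\left(j + s\right)^{2} = \left(- \frac{517}{9} - \left(10 - 8 \sqrt{3}\right)\right)^{2} = \left(- \frac{607}{9} + 8 \sqrt{3}\right)^{2}$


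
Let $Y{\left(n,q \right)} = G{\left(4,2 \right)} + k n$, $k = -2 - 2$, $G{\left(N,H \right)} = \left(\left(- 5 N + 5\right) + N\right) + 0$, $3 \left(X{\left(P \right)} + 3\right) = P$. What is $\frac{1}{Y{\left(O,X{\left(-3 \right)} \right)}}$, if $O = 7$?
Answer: $- \frac{1}{39} \approx -0.025641$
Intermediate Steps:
$X{\left(P \right)} = -3 + \frac{P}{3}$
$G{\left(N,H \right)} = 5 - 4 N$ ($G{\left(N,H \right)} = \left(\left(5 - 5 N\right) + N\right) + 0 = \left(5 - 4 N\right) + 0 = 5 - 4 N$)
$k = -4$
$Y{\left(n,q \right)} = -11 - 4 n$ ($Y{\left(n,q \right)} = \left(5 - 16\right) - 4 n = -11 - 4 n$)
$\frac{1}{Y{\left(O,X{\left(-3 \right)} \right)}} = \frac{1}{-11 - 28} = \frac{1}{-39} = - \frac{1}{39}$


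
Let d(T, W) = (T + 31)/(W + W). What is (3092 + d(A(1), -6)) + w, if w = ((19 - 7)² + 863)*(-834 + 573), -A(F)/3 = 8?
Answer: -3116827/12 ≈ -2.5974e+5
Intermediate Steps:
A(F) = -24 (A(F) = -3*8 = -24)
d(T, W) = (31 + T)/(2*W) (d(T, W) = (31 + T)/((2*W)) = (31 + T)*(1/(2*W)) = (31 + T)/(2*W))
w = -262827 (w = (12² + 863)*(-261) = (144 + 863)*(-261) = 1007*(-261) = -262827)
(3092 + d(A(1), -6)) + w = (3092 + (½)*(31 - 24)/(-6)) - 262827 = (3092 + (½)*(-⅙)*7) - 262827 = (3092 - 7/12) - 262827 = 37097/12 - 262827 = -3116827/12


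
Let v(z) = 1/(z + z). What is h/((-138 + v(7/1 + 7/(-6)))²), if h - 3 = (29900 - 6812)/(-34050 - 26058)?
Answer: 16051175/116709344361 ≈ 0.00013753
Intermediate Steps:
v(z) = 1/(2*z)
h = 13103/5009 (h = 3 + (29900 - 6812)/(-34050 - 26058) = 3 + 23088/(-60108) = 3 + 23088*(-1/60108) = 3 - 1924/5009 = 13103/5009 ≈ 2.6159)
h/((-138 + v(7/1 + 7/(-6)))²) = 13103/(5009*((-138 + 1/(2*(7/1 + 7/(-6))))²)) = 13103/(5009*((-138 + 1/(2*(7*1 + 7*(-⅙))))²)) = 13103/(5009*((-138 + 1/(2*(7 - 7/6)))²)) = 13103/(5009*((-138 + 1/(2*(35/6)))²)) = 13103/(5009*((-138 + (½)*(6/35))²)) = 13103/(5009*((-138 + 3/35)²)) = 13103/(5009*((-4827/35)²)) = 13103/(5009*(23299929/1225)) = (13103/5009)*(1225/23299929) = 16051175/116709344361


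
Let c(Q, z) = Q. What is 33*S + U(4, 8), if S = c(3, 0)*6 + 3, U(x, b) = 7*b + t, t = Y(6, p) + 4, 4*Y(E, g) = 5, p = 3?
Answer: 3017/4 ≈ 754.25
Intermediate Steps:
Y(E, g) = 5/4 (Y(E, g) = (¼)*5 = 5/4)
t = 21/4 (t = 5/4 + 4 = 21/4 ≈ 5.2500)
U(x, b) = 21/4 + 7*b (U(x, b) = 7*b + 21/4 = 21/4 + 7*b)
S = 21 (S = 3*6 + 3 = 18 + 3 = 21)
33*S + U(4, 8) = 33*21 + (21/4 + 7*8) = 693 + (21/4 + 56) = 693 + 245/4 = 3017/4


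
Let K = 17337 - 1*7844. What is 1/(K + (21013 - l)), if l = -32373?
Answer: 1/62879 ≈ 1.5904e-5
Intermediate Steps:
K = 9493 (K = 17337 - 7844 = 9493)
1/(K + (21013 - l)) = 1/(9493 + (21013 - 1*(-32373))) = 1/(9493 + (21013 + 32373)) = 1/(9493 + 53386) = 1/62879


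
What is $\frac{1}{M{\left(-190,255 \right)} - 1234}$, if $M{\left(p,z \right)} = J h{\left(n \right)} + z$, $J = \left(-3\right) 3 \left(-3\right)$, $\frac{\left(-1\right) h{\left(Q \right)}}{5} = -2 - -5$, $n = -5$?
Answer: $- \frac{1}{1384} \approx -0.00072254$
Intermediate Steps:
$h{\left(Q \right)} = -15$ ($h{\left(Q \right)} = - 5 \left(-2 - -5\right) = - 5 \left(-2 + 5\right) = \left(-5\right) 3 = -15$)
$J = 27$ ($J = \left(-9\right) \left(-3\right) = 27$)
$M{\left(p,z \right)} = -405 + z$ ($M{\left(p,z \right)} = 27 \left(-15\right) + z = -405 + z$)
$\frac{1}{M{\left(-190,255 \right)} - 1234} = \frac{1}{\left(-405 + 255\right) - 1234} = \frac{1}{-150 - 1234} = \frac{1}{-1384} = - \frac{1}{1384}$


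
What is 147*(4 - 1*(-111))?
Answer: 16905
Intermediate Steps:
147*(4 - 1*(-111)) = 147*(4 + 111) = 147*115 = 16905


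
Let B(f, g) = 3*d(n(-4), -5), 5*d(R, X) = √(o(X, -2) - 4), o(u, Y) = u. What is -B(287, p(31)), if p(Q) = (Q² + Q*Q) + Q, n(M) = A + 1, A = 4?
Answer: -9*I/5 ≈ -1.8*I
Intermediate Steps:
n(M) = 5 (n(M) = 4 + 1 = 5)
d(R, X) = √(-4 + X)/5 (d(R, X) = √(X - 4)/5 = √(-4 + X)/5)
p(Q) = Q + 2*Q² (p(Q) = (Q² + Q²) + Q = 2*Q² + Q = Q + 2*Q²)
B(f, g) = 9*I/5 (B(f, g) = 3*(√(-4 - 5)/5) = 3*(√(-9)/5) = 3*((3*I)/5) = 3*(3*I/5) = 9*I/5)
-B(287, p(31)) = -9*I/5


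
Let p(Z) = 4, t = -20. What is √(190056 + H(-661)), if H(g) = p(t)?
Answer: 2*√47515 ≈ 435.96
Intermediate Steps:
H(g) = 4
√(190056 + H(-661)) = √(190056 + 4) = √190060 = 2*√47515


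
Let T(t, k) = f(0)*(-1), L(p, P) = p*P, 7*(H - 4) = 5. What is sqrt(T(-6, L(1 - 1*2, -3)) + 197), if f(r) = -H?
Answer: 2*sqrt(2471)/7 ≈ 14.203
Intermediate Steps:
H = 33/7 (H = 4 + (1/7)*5 = 4 + 5/7 = 33/7 ≈ 4.7143)
f(r) = -33/7 (f(r) = -1*33/7 = -33/7)
L(p, P) = P*p
T(t, k) = 33/7 (T(t, k) = -33/7*(-1) = 33/7)
sqrt(T(-6, L(1 - 1*2, -3)) + 197) = sqrt(33/7 + 197) = sqrt(1412/7) = 2*sqrt(2471)/7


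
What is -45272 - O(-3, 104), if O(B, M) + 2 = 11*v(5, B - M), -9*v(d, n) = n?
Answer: -408607/9 ≈ -45401.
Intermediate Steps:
v(d, n) = -n/9
O(B, M) = -2 - 11*B/9 + 11*M/9 (O(B, M) = -2 + 11*(-(B - M)/9) = -2 + 11*(-B/9 + M/9) = -2 + (-11*B/9 + 11*M/9) = -2 - 11*B/9 + 11*M/9)
-45272 - O(-3, 104) = -45272 - (-2 - 11/9*(-3) + (11/9)*104) = -45272 - (-2 + 11/3 + 1144/9) = -45272 - 1*1159/9 = -45272 - 1159/9 = -408607/9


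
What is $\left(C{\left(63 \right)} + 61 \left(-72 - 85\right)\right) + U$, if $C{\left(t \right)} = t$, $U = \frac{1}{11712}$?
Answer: $- \frac{111427967}{11712} \approx -9514.0$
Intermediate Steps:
$U = \frac{1}{11712} \approx 8.5382 \cdot 10^{-5}$
$\left(C{\left(63 \right)} + 61 \left(-72 - 85\right)\right) + U = \left(63 + 61 \left(-72 - 85\right)\right) + \frac{1}{11712} = \left(63 + 61 \left(-157\right)\right) + \frac{1}{11712} = \left(63 - 9577\right) + \frac{1}{11712} = -9514 + \frac{1}{11712} = - \frac{111427967}{11712}$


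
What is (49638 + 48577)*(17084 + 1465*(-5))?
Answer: 958480185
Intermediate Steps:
(49638 + 48577)*(17084 + 1465*(-5)) = 98215*(17084 - 7325) = 98215*9759 = 958480185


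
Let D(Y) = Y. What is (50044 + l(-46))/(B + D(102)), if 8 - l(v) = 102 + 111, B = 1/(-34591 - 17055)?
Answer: 2573984994/5267891 ≈ 488.62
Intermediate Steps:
B = -1/51646 (B = 1/(-51646) = -1/51646 ≈ -1.9363e-5)
l(v) = -205 (l(v) = 8 - (102 + 111) = 8 - 1*213 = 8 - 213 = -205)
(50044 + l(-46))/(B + D(102)) = (50044 - 205)/(-1/51646 + 102) = 49839/(5267891/51646) = 49839*(51646/5267891) = 2573984994/5267891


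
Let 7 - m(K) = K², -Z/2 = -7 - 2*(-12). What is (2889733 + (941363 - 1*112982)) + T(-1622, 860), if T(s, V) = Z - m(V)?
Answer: 4457673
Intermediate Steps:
Z = -34 (Z = -2*(-7 - 2*(-12)) = -2*(-7 + 24) = -2*17 = -34)
m(K) = 7 - K²
T(s, V) = -41 + V² (T(s, V) = -34 - (7 - V²) = -34 + (-7 + V²) = -41 + V²)
(2889733 + (941363 - 1*112982)) + T(-1622, 860) = (2889733 + (941363 - 1*112982)) + (-41 + 860²) = (2889733 + (941363 - 112982)) + (-41 + 739600) = (2889733 + 828381) + 739559 = 3718114 + 739559 = 4457673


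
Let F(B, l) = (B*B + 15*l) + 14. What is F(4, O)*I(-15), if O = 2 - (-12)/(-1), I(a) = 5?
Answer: -600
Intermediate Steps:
O = -10 (O = 2 - (-12)*(-1) = 2 - 4*3 = 2 - 12 = -10)
F(B, l) = 14 + B² + 15*l (F(B, l) = (B² + 15*l) + 14 = 14 + B² + 15*l)
F(4, O)*I(-15) = (14 + 4² + 15*(-10))*5 = (14 + 16 - 150)*5 = -120*5 = -600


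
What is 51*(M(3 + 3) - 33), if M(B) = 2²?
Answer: -1479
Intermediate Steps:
M(B) = 4
51*(M(3 + 3) - 33) = 51*(4 - 33) = 51*(-29) = -1479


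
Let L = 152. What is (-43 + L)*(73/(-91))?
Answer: -7957/91 ≈ -87.440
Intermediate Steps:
(-43 + L)*(73/(-91)) = (-43 + 152)*(73/(-91)) = 109*(73*(-1/91)) = 109*(-73/91) = -7957/91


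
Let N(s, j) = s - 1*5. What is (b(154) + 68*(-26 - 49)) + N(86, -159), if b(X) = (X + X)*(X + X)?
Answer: 89845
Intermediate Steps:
N(s, j) = -5 + s (N(s, j) = s - 5 = -5 + s)
b(X) = 4*X**2 (b(X) = (2*X)*(2*X) = 4*X**2)
(b(154) + 68*(-26 - 49)) + N(86, -159) = (4*154**2 + 68*(-26 - 49)) + (-5 + 86) = (4*23716 + 68*(-75)) + 81 = (94864 - 5100) + 81 = 89764 + 81 = 89845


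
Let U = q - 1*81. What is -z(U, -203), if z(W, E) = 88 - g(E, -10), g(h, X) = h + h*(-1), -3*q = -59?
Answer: -88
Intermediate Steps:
q = 59/3 (q = -⅓*(-59) = 59/3 ≈ 19.667)
g(h, X) = 0 (g(h, X) = h - h = 0)
U = -184/3 (U = 59/3 - 1*81 = 59/3 - 81 = -184/3 ≈ -61.333)
z(W, E) = 88 (z(W, E) = 88 - 1*0 = 88 + 0 = 88)
-z(U, -203) = -1*88 = -88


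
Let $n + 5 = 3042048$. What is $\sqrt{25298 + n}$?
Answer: $\sqrt{3067341} \approx 1751.4$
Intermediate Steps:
$n = 3042043$ ($n = -5 + 3042048 = 3042043$)
$\sqrt{25298 + n} = \sqrt{25298 + 3042043} = \sqrt{3067341}$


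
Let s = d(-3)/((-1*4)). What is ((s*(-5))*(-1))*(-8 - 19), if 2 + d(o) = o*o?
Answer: 945/4 ≈ 236.25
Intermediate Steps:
d(o) = -2 + o² (d(o) = -2 + o*o = -2 + o²)
s = -7/4 (s = (-2 + (-3)²)/((-1*4)) = (-2 + 9)/(-4) = 7*(-¼) = -7/4 ≈ -1.7500)
((s*(-5))*(-1))*(-8 - 19) = (-7/4*(-5)*(-1))*(-8 - 19) = ((35/4)*(-1))*(-27) = -35/4*(-27) = 945/4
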